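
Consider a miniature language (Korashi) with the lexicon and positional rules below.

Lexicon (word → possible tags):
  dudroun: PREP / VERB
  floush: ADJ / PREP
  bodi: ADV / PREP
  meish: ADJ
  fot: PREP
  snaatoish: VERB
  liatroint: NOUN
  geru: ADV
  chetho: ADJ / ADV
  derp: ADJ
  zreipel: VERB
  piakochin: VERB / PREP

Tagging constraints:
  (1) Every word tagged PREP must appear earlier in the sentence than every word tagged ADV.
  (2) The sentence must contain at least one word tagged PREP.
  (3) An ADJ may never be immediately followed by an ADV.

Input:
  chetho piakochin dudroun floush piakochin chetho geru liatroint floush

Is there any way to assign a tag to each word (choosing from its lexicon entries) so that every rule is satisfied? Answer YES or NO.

YES

Candidates per position — 1:chetho {ADJ,ADV}; 2:piakochin {VERB,PREP}; 3:dudroun {PREP,VERB}; 4:floush {ADJ,PREP}; 5:piakochin {VERB,PREP}; 6:chetho {ADJ,ADV}; 7:geru {ADV}; 8:liatroint {NOUN}; 9:floush {ADJ,PREP}.
One satisfying assignment: ADJ PREP VERB ADJ PREP ADV ADV NOUN ADJ.
Verifying each rule — rule 1 satisfied; rule 2 satisfied; rule 3 satisfied.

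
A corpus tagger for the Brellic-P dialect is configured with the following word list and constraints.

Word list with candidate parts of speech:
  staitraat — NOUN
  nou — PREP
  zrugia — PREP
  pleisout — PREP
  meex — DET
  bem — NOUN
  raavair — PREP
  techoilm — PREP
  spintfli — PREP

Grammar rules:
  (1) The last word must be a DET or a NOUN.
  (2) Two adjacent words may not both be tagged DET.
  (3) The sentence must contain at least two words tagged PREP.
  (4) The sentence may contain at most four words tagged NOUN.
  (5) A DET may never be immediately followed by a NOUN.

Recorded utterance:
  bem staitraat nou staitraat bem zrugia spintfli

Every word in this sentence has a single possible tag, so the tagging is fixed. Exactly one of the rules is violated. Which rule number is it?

1

Fixed tagging: NOUN NOUN PREP NOUN NOUN PREP PREP.
Applying the rules: R1 fails, R2 ok, R3 ok, R4 ok, R5 ok.
Only rule 1 fails.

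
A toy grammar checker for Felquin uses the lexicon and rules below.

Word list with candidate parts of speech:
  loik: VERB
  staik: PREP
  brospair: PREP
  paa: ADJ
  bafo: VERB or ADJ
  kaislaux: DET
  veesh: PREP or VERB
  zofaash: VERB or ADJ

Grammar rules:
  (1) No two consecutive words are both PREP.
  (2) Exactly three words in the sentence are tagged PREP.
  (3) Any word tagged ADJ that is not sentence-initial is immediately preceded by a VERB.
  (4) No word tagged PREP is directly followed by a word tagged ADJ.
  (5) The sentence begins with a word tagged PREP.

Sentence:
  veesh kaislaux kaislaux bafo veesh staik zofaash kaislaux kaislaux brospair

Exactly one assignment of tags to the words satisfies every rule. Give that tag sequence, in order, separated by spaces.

Candidates per position — 1:veesh {PREP,VERB}; 2:kaislaux {DET}; 3:kaislaux {DET}; 4:bafo {VERB,ADJ}; 5:veesh {PREP,VERB}; 6:staik {PREP}; 7:zofaash {VERB,ADJ}; 8:kaislaux {DET}; 9:kaislaux {DET}; 10:brospair {PREP}.
At position 1, choosing VERB makes rule 5 impossible to satisfy; hence PREP.
At position 4, choosing ADJ makes rule 3 impossible to satisfy; hence VERB.
At position 5, choosing PREP makes rule 1 impossible to satisfy; hence VERB.
At position 7, choosing ADJ makes rule 3 impossible to satisfy; hence VERB.
That leaves exactly one tagging: PREP DET DET VERB VERB PREP VERB DET DET PREP.
Verifying each rule — rule 1 ✓; rule 2 ✓; rule 3 ✓; rule 4 ✓; rule 5 ✓.

PREP DET DET VERB VERB PREP VERB DET DET PREP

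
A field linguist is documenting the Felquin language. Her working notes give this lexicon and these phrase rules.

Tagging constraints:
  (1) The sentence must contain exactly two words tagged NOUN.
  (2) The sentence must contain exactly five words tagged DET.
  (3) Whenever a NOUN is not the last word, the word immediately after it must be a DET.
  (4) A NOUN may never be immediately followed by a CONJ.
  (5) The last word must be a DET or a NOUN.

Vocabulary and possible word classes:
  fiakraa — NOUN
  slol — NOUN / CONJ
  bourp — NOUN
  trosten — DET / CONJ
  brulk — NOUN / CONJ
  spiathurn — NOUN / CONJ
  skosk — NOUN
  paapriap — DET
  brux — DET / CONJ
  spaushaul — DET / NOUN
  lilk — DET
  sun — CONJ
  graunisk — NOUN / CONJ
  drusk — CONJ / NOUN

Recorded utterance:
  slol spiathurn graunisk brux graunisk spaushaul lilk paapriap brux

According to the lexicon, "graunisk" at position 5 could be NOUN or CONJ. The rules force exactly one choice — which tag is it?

Candidates per position — 1:slol {NOUN,CONJ}; 2:spiathurn {NOUN,CONJ}; 3:graunisk {NOUN,CONJ}; 4:brux {DET,CONJ}; 5:graunisk {NOUN,CONJ}; 6:spaushaul {DET,NOUN}; 7:lilk {DET}; 8:paapriap {DET}; 9:brux {DET,CONJ}.
At position 1, choosing NOUN makes rule 3 impossible to satisfy; hence CONJ.
At position 2, choosing NOUN makes rule 3 impossible to satisfy; hence CONJ.
At position 4, choosing CONJ makes rule 2 impossible to satisfy; hence DET.
At position 6, choosing NOUN makes rule 2 impossible to satisfy; hence DET.
At position 9, choosing CONJ makes rule 2 impossible to satisfy; hence DET.
At position 3, choosing CONJ makes rule 1 impossible to satisfy; hence NOUN.
At position 5, choosing CONJ makes rule 1 impossible to satisfy; hence NOUN.
The only consistent sequence is: CONJ CONJ NOUN DET NOUN DET DET DET DET.
Checking: rule 1 satisfied; rule 2 satisfied; rule 3 satisfied; rule 4 satisfied; rule 5 satisfied.

NOUN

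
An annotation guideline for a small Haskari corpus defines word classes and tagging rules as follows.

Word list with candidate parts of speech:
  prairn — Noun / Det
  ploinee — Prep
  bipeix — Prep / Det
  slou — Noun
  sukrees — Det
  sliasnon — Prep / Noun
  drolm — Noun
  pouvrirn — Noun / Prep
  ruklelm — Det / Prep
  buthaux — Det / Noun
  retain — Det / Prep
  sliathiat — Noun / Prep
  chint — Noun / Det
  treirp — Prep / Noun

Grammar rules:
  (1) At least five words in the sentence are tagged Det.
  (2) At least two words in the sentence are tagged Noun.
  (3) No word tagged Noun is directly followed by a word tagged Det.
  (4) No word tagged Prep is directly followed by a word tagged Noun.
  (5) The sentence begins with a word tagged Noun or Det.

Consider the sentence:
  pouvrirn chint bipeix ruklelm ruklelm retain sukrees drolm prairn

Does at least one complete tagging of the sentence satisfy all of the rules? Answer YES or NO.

NO

Candidates per position — 1:pouvrirn {Noun,Prep}; 2:chint {Noun,Det}; 3:bipeix {Prep,Det}; 4:ruklelm {Det,Prep}; 5:ruklelm {Det,Prep}; 6:retain {Det,Prep}; 7:sukrees {Det}; 8:drolm {Noun}; 9:prairn {Noun,Det}.
Every candidate sequence violates at least one rule; no consistent tagging exists.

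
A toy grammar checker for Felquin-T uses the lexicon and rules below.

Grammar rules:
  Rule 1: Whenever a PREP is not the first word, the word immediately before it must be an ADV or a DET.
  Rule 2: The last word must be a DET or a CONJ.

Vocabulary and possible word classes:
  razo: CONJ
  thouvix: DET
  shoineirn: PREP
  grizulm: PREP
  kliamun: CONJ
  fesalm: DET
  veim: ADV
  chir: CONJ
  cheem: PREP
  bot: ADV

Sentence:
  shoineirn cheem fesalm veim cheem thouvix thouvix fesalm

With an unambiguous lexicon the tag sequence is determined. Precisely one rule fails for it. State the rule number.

Fixed tagging: PREP PREP DET ADV PREP DET DET DET.
Applying the rules: R1 fail, R2 pass.
Only rule 1 fails.

1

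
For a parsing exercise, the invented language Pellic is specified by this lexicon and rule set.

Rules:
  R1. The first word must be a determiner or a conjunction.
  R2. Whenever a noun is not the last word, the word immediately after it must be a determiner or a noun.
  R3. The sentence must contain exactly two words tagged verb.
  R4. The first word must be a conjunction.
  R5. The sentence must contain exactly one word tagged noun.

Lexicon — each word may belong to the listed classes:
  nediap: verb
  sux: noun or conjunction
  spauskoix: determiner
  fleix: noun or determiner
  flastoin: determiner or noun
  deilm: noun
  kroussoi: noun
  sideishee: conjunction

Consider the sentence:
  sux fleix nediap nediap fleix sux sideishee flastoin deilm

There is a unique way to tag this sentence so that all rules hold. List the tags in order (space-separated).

conjunction determiner verb verb determiner conjunction conjunction determiner noun

Candidates per position — 1:sux {noun,conjunction}; 2:fleix {noun,determiner}; 3:nediap {verb}; 4:nediap {verb}; 5:fleix {noun,determiner}; 6:sux {noun,conjunction}; 7:sideishee {conjunction}; 8:flastoin {determiner,noun}; 9:deilm {noun}.
Word 1 cannot be noun — rule 1 would then fail for every completion. It is conjunction.
Word 2 cannot be noun — rule 2 would then fail for every completion. It is determiner.
Word 5 cannot be noun — rule 2 would then fail for every completion. It is determiner.
Word 6 cannot be noun — rule 2 would then fail for every completion. It is conjunction.
Word 8 cannot be noun — rule 5 would then fail for every completion. It is determiner.
The only consistent sequence is: conjunction determiner verb verb determiner conjunction conjunction determiner noun.
Checking: rule 1 ✓; rule 2 ✓; rule 3 ✓; rule 4 ✓; rule 5 ✓.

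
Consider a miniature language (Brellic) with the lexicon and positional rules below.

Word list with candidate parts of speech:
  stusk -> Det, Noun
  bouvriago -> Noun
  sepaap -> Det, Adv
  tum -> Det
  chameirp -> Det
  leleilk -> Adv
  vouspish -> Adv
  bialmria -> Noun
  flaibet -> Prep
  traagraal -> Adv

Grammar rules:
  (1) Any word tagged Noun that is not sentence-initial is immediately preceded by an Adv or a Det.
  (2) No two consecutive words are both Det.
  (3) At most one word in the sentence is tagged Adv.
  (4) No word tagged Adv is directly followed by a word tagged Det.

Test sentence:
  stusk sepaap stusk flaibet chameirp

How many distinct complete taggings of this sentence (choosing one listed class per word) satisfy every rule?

Candidates per position — 1:stusk {Det,Noun}; 2:sepaap {Det,Adv}; 3:stusk {Det,Noun}; 4:flaibet {Prep}; 5:chameirp {Det}.
There are 8 candidate sequences in total.
The sequences that satisfy every rule: Det Adv Noun Prep Det; Noun Det Noun Prep Det; Noun Adv Noun Prep Det.
Count = 3.

3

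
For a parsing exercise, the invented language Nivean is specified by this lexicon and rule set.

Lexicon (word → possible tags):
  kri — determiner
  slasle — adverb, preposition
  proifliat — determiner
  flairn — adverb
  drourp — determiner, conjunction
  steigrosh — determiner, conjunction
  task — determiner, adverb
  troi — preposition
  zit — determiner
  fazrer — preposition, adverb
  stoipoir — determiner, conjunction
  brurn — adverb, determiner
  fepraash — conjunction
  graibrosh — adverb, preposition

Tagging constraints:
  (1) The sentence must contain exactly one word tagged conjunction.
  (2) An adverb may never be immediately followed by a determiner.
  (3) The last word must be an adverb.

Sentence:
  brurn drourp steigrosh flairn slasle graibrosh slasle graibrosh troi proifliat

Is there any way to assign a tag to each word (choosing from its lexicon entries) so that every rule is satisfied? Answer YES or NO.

Candidates per position — 1:brurn {adverb,determiner}; 2:drourp {determiner,conjunction}; 3:steigrosh {determiner,conjunction}; 4:flairn {adverb}; 5:slasle {adverb,preposition}; 6:graibrosh {adverb,preposition}; 7:slasle {adverb,preposition}; 8:graibrosh {adverb,preposition}; 9:troi {preposition}; 10:proifliat {determiner}.
Rule 3 cannot be satisfied by any choice of tags from the lexicon.
So there is no consistent tagging.

NO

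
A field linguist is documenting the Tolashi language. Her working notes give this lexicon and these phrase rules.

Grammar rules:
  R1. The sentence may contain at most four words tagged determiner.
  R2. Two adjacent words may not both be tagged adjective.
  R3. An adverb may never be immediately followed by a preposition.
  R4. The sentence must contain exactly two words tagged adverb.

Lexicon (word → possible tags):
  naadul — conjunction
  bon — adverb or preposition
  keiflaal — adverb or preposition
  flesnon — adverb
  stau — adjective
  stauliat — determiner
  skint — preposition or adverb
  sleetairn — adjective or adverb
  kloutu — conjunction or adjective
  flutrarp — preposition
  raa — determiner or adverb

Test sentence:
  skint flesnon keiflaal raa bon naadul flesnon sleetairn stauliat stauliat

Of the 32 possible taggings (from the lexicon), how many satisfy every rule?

0

Candidates per position — 1:skint {preposition,adverb}; 2:flesnon {adverb}; 3:keiflaal {adverb,preposition}; 4:raa {determiner,adverb}; 5:bon {adverb,preposition}; 6:naadul {conjunction}; 7:flesnon {adverb}; 8:sleetairn {adjective,adverb}; 9:stauliat {determiner}; 10:stauliat {determiner}.
There are 32 candidate sequences in total.
Every candidate sequence violates at least one rule; no consistent tagging exists.
Count = 0.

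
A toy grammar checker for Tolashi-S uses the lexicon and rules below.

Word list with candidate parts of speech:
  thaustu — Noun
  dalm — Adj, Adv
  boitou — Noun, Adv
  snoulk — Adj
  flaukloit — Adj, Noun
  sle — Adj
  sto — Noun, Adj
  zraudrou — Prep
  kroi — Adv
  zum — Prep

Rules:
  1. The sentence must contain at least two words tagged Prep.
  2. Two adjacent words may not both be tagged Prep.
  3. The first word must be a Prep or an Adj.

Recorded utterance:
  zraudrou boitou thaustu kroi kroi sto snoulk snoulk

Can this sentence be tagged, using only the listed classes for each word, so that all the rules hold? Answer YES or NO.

NO

Candidates per position — 1:zraudrou {Prep}; 2:boitou {Noun,Adv}; 3:thaustu {Noun}; 4:kroi {Adv}; 5:kroi {Adv}; 6:sto {Noun,Adj}; 7:snoulk {Adj}; 8:snoulk {Adj}.
Rule 1 cannot be satisfied by any choice of tags from the lexicon.
So there is no consistent tagging.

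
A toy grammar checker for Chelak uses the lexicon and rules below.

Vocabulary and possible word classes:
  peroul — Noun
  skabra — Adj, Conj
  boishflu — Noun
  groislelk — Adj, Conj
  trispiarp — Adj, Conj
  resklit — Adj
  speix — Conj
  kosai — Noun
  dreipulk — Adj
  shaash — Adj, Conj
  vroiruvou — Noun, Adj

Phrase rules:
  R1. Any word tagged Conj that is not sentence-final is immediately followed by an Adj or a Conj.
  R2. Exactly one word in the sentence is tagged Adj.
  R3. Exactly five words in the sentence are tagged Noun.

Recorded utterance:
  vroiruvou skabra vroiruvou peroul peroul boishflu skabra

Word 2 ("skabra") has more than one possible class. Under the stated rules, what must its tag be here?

Adj

Candidates per position — 1:vroiruvou {Noun,Adj}; 2:skabra {Adj,Conj}; 3:vroiruvou {Noun,Adj}; 4:peroul {Noun}; 5:peroul {Noun}; 6:boishflu {Noun}; 7:skabra {Adj,Conj}.
Position 1: Adj is ruled out by rule 3; that leaves Noun.
Position 3: Adj is ruled out by rule 3; that leaves Noun.
Position 2: Conj is ruled out by rule 1; that leaves Adj.
Position 7: Adj is ruled out by rule 2; that leaves Conj.
So the tagging must be: Noun Adj Noun Noun Noun Noun Conj.
Check: rule 1 holds; rule 2 holds; rule 3 holds.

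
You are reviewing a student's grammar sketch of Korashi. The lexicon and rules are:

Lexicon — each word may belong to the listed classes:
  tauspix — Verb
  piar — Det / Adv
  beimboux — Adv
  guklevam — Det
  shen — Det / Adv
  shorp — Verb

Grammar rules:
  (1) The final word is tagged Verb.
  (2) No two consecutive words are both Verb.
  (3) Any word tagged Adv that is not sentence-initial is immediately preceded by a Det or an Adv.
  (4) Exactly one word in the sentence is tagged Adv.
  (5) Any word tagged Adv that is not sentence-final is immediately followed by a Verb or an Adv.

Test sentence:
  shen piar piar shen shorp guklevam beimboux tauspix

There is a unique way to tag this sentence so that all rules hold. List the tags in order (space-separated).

Candidates per position — 1:shen {Det,Adv}; 2:piar {Det,Adv}; 3:piar {Det,Adv}; 4:shen {Det,Adv}; 5:shorp {Verb}; 6:guklevam {Det}; 7:beimboux {Adv}; 8:tauspix {Verb}.
Word 1 cannot be Adv — rule 4 would then fail for every completion. It is Det.
Word 2 cannot be Adv — rule 4 would then fail for every completion. It is Det.
Word 3 cannot be Adv — rule 4 would then fail for every completion. It is Det.
Word 4 cannot be Adv — rule 4 would then fail for every completion. It is Det.
That leaves exactly one tagging: Det Det Det Det Verb Det Adv Verb.
Rule-by-rule: rule 1 holds; rule 2 holds; rule 3 holds; rule 4 holds; rule 5 holds.

Det Det Det Det Verb Det Adv Verb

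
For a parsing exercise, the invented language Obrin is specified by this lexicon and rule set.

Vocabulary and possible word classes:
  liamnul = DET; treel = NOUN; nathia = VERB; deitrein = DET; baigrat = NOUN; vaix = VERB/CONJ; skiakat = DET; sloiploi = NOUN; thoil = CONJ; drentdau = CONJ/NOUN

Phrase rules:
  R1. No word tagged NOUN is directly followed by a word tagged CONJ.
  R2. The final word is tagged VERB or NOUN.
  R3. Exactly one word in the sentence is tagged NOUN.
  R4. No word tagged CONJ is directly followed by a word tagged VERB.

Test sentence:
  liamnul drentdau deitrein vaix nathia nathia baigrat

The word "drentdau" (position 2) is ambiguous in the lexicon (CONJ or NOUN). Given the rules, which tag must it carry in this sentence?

Candidates per position — 1:liamnul {DET}; 2:drentdau {CONJ,NOUN}; 3:deitrein {DET}; 4:vaix {VERB,CONJ}; 5:nathia {VERB}; 6:nathia {VERB}; 7:baigrat {NOUN}.
At position 2, choosing NOUN makes rule 3 impossible to satisfy; hence CONJ.
At position 4, choosing CONJ makes rule 4 impossible to satisfy; hence VERB.
That leaves exactly one tagging: DET CONJ DET VERB VERB VERB NOUN.
Checking: rule 1 ✓; rule 2 ✓; rule 3 ✓; rule 4 ✓.

CONJ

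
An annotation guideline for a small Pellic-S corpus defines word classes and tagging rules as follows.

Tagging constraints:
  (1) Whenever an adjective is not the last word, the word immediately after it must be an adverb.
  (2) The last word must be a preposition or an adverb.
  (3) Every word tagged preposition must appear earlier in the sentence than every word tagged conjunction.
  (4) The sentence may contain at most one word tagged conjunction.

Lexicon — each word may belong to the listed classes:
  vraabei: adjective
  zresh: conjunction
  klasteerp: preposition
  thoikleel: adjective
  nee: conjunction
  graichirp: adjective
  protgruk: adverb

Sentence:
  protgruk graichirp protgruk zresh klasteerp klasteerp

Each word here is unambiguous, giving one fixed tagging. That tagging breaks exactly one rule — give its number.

Fixed tagging: adverb adjective adverb conjunction preposition preposition.
Checking each rule: R1 pass, R2 pass, R3 fail, R4 pass.
Only rule 3 fails.

3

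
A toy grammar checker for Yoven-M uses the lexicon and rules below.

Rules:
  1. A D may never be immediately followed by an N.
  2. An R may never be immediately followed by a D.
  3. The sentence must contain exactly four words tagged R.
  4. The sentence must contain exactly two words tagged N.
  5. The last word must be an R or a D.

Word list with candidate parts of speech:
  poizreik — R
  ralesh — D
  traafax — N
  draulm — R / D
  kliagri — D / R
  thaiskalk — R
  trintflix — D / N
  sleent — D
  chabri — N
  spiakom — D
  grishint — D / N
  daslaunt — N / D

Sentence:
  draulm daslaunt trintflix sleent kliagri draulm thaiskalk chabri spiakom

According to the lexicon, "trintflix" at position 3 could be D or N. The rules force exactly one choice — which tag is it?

Candidates per position — 1:draulm {R,D}; 2:daslaunt {N,D}; 3:trintflix {D,N}; 4:sleent {D}; 5:kliagri {D,R}; 6:draulm {R,D}; 7:thaiskalk {R}; 8:chabri {N}; 9:spiakom {D}.
If word 1 were D, no tagging could satisfy rule 3; so word 1 is R.
If word 2 were D, no tagging could satisfy rule 2; so word 2 is N.
If word 3 were N, no tagging could satisfy rule 4; so word 3 is D.
If word 5 were D, no tagging could satisfy rule 3; so word 5 is R.
If word 6 were D, no tagging could satisfy rule 2; so word 6 is R.
The unique satisfying tagging is: R N D D R R R N D.
Checking: rule 1 satisfied; rule 2 satisfied; rule 3 satisfied; rule 4 satisfied; rule 5 satisfied.

D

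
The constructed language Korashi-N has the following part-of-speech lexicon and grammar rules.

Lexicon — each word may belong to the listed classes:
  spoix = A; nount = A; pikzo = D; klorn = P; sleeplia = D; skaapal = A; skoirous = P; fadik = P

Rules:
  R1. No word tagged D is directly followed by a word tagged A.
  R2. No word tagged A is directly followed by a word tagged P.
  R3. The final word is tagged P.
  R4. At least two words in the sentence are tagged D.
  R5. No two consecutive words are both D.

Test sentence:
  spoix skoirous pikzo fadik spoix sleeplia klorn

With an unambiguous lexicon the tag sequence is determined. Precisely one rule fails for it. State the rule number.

2

Fixed tagging: A P D P A D P.
Applying the rules: R1 ok, R2 fails, R3 ok, R4 ok, R5 ok.
Only rule 2 fails.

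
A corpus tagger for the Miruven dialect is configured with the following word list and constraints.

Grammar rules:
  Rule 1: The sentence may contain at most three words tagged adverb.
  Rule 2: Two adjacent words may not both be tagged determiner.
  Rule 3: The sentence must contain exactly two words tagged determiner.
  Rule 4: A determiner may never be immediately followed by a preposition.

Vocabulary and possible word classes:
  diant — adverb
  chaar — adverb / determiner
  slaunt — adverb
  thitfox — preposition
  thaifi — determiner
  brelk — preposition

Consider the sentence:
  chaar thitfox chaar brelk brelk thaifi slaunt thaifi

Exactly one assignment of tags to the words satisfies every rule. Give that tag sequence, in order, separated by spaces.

Candidates per position — 1:chaar {adverb,determiner}; 2:thitfox {preposition}; 3:chaar {adverb,determiner}; 4:brelk {preposition}; 5:brelk {preposition}; 6:thaifi {determiner}; 7:slaunt {adverb}; 8:thaifi {determiner}.
At position 1, choosing determiner makes rule 3 impossible to satisfy; hence adverb.
At position 3, choosing determiner makes rule 3 impossible to satisfy; hence adverb.
So the tagging must be: adverb preposition adverb preposition preposition determiner adverb determiner.
Check: rule 1 ok; rule 2 ok; rule 3 ok; rule 4 ok.

adverb preposition adverb preposition preposition determiner adverb determiner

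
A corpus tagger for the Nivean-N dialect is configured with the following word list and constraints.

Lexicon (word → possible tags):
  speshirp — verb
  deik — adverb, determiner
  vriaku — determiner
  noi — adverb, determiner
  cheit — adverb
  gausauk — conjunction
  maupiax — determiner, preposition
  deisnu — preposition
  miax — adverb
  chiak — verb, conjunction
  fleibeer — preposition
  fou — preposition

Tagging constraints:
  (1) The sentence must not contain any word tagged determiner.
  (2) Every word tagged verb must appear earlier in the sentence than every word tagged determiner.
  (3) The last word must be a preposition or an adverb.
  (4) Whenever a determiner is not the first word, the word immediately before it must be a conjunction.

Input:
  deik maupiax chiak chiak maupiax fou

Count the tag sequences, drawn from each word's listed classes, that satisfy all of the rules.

4

Candidates per position — 1:deik {adverb,determiner}; 2:maupiax {determiner,preposition}; 3:chiak {verb,conjunction}; 4:chiak {verb,conjunction}; 5:maupiax {determiner,preposition}; 6:fou {preposition}.
There are 32 candidate sequences in total.
The sequences that satisfy every rule: adverb preposition verb verb preposition preposition; adverb preposition verb conjunction preposition preposition; adverb preposition conjunction verb preposition preposition; adverb preposition conjunction conjunction preposition preposition.
Count = 4.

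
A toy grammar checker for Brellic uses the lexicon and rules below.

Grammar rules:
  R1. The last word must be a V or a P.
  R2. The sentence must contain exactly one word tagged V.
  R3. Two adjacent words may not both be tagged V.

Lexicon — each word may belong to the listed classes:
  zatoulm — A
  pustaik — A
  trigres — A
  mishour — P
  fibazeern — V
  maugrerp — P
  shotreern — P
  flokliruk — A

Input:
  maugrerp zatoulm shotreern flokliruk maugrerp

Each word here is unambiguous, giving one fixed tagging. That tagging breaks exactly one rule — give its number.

Fixed tagging: P A P A P.
Rule check: R1 holds, R2 violated, R3 holds.
Only rule 2 fails.

2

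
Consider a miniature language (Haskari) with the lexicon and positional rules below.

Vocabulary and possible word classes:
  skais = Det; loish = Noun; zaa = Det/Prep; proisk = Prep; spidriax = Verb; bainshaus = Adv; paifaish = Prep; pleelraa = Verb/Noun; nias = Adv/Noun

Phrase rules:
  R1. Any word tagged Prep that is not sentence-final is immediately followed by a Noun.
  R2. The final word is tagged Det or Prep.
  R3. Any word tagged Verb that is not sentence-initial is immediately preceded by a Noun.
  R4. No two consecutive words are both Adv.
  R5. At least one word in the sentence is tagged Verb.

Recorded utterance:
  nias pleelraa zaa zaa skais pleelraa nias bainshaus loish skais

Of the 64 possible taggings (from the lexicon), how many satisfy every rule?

1

Candidates per position — 1:nias {Adv,Noun}; 2:pleelraa {Verb,Noun}; 3:zaa {Det,Prep}; 4:zaa {Det,Prep}; 5:skais {Det}; 6:pleelraa {Verb,Noun}; 7:nias {Adv,Noun}; 8:bainshaus {Adv}; 9:loish {Noun}; 10:skais {Det}.
There are 64 candidate sequences in total.
The sequences that satisfy every rule: Noun Verb Det Det Det Noun Noun Adv Noun Det.
Count = 1.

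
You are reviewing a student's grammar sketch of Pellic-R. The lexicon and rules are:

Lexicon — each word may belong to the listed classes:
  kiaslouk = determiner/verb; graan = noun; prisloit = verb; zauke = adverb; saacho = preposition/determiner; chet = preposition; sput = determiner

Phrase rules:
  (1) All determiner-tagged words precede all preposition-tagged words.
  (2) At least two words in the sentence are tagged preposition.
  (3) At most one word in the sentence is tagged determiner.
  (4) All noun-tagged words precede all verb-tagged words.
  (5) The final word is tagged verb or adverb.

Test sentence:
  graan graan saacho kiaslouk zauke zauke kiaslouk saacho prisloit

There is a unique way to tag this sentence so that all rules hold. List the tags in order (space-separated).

Candidates per position — 1:graan {noun}; 2:graan {noun}; 3:saacho {preposition,determiner}; 4:kiaslouk {determiner,verb}; 5:zauke {adverb}; 6:zauke {adverb}; 7:kiaslouk {determiner,verb}; 8:saacho {preposition,determiner}; 9:prisloit {verb}.
Position 3: tagging it determiner would leave rule 2 unsatisfiable, so it must be preposition.
Position 4: tagging it determiner would leave rule 1 unsatisfiable, so it must be verb.
Position 7: tagging it determiner would leave rule 1 unsatisfiable, so it must be verb.
Position 8: tagging it determiner would leave rule 1 unsatisfiable, so it must be preposition.
So the tagging must be: noun noun preposition verb adverb adverb verb preposition verb.
Rule-by-rule: rule 1 ✓; rule 2 ✓; rule 3 ✓; rule 4 ✓; rule 5 ✓.

noun noun preposition verb adverb adverb verb preposition verb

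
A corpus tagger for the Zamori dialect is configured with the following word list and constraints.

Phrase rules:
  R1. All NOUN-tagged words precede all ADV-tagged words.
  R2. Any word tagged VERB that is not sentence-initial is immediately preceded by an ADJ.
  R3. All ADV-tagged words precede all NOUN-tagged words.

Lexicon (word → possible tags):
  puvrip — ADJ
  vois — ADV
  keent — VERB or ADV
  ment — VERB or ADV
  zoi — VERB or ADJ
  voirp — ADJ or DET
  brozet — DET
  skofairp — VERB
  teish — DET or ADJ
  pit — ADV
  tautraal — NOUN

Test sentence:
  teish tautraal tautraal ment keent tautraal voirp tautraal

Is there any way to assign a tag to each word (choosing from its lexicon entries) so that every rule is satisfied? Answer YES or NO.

NO

Candidates per position — 1:teish {DET,ADJ}; 2:tautraal {NOUN}; 3:tautraal {NOUN}; 4:ment {VERB,ADV}; 5:keent {VERB,ADV}; 6:tautraal {NOUN}; 7:voirp {ADJ,DET}; 8:tautraal {NOUN}.
Every candidate sequence violates at least one rule; no consistent tagging exists.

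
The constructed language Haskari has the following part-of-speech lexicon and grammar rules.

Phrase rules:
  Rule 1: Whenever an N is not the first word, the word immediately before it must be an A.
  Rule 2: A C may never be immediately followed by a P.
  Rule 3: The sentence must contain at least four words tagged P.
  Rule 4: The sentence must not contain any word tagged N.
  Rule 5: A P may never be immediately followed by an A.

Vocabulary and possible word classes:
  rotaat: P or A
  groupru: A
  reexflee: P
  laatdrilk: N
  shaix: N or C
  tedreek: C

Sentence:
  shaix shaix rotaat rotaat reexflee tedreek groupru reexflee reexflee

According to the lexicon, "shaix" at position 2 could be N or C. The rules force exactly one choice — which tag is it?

C

Candidates per position — 1:shaix {N,C}; 2:shaix {N,C}; 3:rotaat {P,A}; 4:rotaat {P,A}; 5:reexflee {P}; 6:tedreek {C}; 7:groupru {A}; 8:reexflee {P}; 9:reexflee {P}.
Position 1: N is ruled out by rule 4; that leaves C.
Position 2: N is ruled out by rule 1; that leaves C.
Position 3: P is ruled out by rule 2; that leaves A.
Position 4: A is ruled out by rule 3; that leaves P.
That leaves exactly one tagging: C C A P P C A P P.
Check: rule 1 satisfied; rule 2 satisfied; rule 3 satisfied; rule 4 satisfied; rule 5 satisfied.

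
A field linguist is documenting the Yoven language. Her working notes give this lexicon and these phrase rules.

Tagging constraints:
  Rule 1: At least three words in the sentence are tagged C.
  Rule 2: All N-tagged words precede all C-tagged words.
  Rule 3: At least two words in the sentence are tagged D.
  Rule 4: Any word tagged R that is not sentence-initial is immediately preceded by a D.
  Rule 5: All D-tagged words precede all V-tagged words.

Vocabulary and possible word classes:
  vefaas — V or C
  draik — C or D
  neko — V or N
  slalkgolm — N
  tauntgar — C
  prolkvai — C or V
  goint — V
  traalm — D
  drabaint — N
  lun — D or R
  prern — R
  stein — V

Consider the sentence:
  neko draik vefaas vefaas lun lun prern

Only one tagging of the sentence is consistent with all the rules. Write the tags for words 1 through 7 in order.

N C C C D D R

Candidates per position — 1:neko {V,N}; 2:draik {C,D}; 3:vefaas {V,C}; 4:vefaas {V,C}; 5:lun {D,R}; 6:lun {D,R}; 7:prern {R}.
Position 2: tagging it D would leave rule 1 unsatisfiable, so it must be C.
Position 3: tagging it V would leave rule 1 unsatisfiable, so it must be C.
Position 4: tagging it V would leave rule 1 unsatisfiable, so it must be C.
Position 5: tagging it R would leave rule 3 unsatisfiable, so it must be D.
Position 6: tagging it R would leave rule 3 unsatisfiable, so it must be D.
Position 1: tagging it V would leave rule 5 unsatisfiable, so it must be N.
That leaves exactly one tagging: N C C C D D R.
Checking: rule 1 satisfied; rule 2 satisfied; rule 3 satisfied; rule 4 satisfied; rule 5 satisfied.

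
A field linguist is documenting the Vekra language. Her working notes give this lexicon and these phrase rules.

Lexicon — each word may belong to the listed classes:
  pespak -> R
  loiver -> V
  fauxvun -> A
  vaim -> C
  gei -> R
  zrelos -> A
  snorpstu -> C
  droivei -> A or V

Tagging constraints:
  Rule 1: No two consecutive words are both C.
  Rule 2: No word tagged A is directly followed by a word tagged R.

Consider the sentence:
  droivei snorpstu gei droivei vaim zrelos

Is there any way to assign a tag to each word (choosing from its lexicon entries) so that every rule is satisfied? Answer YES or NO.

Candidates per position — 1:droivei {A,V}; 2:snorpstu {C}; 3:gei {R}; 4:droivei {A,V}; 5:vaim {C}; 6:zrelos {A}.
One satisfying assignment: A C R A C A.
Checking: rule 1 satisfied; rule 2 satisfied.

YES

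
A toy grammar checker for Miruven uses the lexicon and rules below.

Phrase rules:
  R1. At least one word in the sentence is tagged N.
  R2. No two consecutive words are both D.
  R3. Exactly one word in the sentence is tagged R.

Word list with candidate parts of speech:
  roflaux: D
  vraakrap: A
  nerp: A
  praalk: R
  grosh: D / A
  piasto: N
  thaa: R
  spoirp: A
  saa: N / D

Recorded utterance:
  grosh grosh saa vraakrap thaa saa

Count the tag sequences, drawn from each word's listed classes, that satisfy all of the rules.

Candidates per position — 1:grosh {D,A}; 2:grosh {D,A}; 3:saa {N,D}; 4:vraakrap {A}; 5:thaa {R}; 6:saa {N,D}.
There are 16 candidate sequences in total.
Checking each against the rules leaves 8 sequences.
Count = 8.

8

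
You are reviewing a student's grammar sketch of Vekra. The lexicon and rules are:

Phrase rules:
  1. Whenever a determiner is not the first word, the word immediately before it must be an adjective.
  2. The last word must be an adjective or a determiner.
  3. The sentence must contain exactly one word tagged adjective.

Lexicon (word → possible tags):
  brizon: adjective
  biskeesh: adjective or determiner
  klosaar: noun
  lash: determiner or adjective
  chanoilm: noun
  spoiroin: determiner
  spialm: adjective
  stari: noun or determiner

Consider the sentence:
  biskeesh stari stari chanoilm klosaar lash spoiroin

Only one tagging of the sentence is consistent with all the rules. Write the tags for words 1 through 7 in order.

determiner noun noun noun noun adjective determiner

Candidates per position — 1:biskeesh {adjective,determiner}; 2:stari {noun,determiner}; 3:stari {noun,determiner}; 4:chanoilm {noun}; 5:klosaar {noun}; 6:lash {determiner,adjective}; 7:spoiroin {determiner}.
If word 3 were determiner, no tagging could satisfy rule 1; so word 3 is noun.
If word 6 were determiner, no tagging could satisfy rule 1; so word 6 is adjective.
If word 1 were adjective, no tagging could satisfy rule 3; so word 1 is determiner.
If word 2 were determiner, no tagging could satisfy rule 1; so word 2 is noun.
That leaves exactly one tagging: determiner noun noun noun noun adjective determiner.
Check: rule 1 holds; rule 2 holds; rule 3 holds.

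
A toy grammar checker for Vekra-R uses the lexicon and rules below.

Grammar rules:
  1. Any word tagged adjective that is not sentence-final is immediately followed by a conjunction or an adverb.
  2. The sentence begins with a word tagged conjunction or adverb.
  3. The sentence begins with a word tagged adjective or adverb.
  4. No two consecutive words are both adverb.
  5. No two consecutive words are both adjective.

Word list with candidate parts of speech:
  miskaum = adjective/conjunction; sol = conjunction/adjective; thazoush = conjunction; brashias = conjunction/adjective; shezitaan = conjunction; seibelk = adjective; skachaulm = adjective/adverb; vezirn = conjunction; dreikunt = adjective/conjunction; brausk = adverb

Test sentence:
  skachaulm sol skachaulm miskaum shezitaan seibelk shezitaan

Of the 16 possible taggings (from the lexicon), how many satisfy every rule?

5

Candidates per position — 1:skachaulm {adjective,adverb}; 2:sol {conjunction,adjective}; 3:skachaulm {adjective,adverb}; 4:miskaum {adjective,conjunction}; 5:shezitaan {conjunction}; 6:seibelk {adjective}; 7:shezitaan {conjunction}.
There are 16 candidate sequences in total.
The sequences that satisfy every rule: adverb conjunction adjective conjunction conjunction adjective conjunction; adverb conjunction adverb adjective conjunction adjective conjunction; adverb conjunction adverb conjunction conjunction adjective conjunction; adverb adjective adverb adjective conjunction adjective conjunction; adverb adjective adverb conjunction conjunction adjective conjunction.
Count = 5.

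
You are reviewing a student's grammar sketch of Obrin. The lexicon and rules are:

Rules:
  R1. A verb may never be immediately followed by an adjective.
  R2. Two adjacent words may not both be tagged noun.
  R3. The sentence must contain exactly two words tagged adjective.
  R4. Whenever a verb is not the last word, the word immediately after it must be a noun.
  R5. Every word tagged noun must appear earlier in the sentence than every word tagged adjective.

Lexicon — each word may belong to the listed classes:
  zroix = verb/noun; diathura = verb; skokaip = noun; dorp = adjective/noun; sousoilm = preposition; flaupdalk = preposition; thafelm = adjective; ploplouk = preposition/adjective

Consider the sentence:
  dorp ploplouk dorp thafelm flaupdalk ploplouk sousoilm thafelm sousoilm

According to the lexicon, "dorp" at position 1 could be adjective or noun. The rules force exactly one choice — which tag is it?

noun

Candidates per position — 1:dorp {adjective,noun}; 2:ploplouk {preposition,adjective}; 3:dorp {adjective,noun}; 4:thafelm {adjective}; 5:flaupdalk {preposition}; 6:ploplouk {preposition,adjective}; 7:sousoilm {preposition}; 8:thafelm {adjective}; 9:sousoilm {preposition}.
Word 1 cannot be adjective — rule 3 would then fail for every completion. It is noun.
Word 2 cannot be adjective — rule 3 would then fail for every completion. It is preposition.
Word 3 cannot be adjective — rule 3 would then fail for every completion. It is noun.
Word 6 cannot be adjective — rule 3 would then fail for every completion. It is preposition.
The unique satisfying tagging is: noun preposition noun adjective preposition preposition preposition adjective preposition.
Verifying each rule — rule 1 ✓; rule 2 ✓; rule 3 ✓; rule 4 ✓; rule 5 ✓.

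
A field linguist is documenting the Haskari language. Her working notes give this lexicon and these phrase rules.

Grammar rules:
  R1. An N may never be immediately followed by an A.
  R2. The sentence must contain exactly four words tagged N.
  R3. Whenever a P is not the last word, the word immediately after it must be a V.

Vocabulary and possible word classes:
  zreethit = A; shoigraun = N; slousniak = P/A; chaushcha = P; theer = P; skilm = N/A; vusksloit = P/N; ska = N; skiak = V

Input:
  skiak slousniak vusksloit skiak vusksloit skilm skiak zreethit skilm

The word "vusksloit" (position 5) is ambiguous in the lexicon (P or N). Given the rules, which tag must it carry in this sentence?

N

Candidates per position — 1:skiak {V}; 2:slousniak {P,A}; 3:vusksloit {P,N}; 4:skiak {V}; 5:vusksloit {P,N}; 6:skilm {N,A}; 7:skiak {V}; 8:zreethit {A}; 9:skilm {N,A}.
Position 2: P is ruled out by rule 3; that leaves A.
Position 3: P is ruled out by rule 2; that leaves N.
Position 5: P is ruled out by rule 2; that leaves N.
Position 6: A is ruled out by rule 1; that leaves N.
Position 9: A is ruled out by rule 2; that leaves N.
So the tagging must be: V A N V N N V A N.
Checking: rule 1 ✓; rule 2 ✓; rule 3 ✓.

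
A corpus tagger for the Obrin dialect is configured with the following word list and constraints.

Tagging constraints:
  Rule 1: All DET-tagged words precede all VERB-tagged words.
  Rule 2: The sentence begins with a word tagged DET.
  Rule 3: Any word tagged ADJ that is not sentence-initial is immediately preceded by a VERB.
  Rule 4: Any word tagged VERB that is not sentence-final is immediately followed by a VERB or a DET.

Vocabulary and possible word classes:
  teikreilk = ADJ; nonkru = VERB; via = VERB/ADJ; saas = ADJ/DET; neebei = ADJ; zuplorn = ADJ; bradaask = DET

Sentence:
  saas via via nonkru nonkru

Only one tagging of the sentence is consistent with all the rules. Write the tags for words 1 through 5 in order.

Candidates per position — 1:saas {ADJ,DET}; 2:via {VERB,ADJ}; 3:via {VERB,ADJ}; 4:nonkru {VERB}; 5:nonkru {VERB}.
Position 1: ADJ is ruled out by rule 2; that leaves DET.
Position 2: ADJ is ruled out by rule 3; that leaves VERB.
Position 3: ADJ is ruled out by rule 4; that leaves VERB.
That leaves exactly one tagging: DET VERB VERB VERB VERB.
Checking: rule 1 satisfied; rule 2 satisfied; rule 3 satisfied; rule 4 satisfied.

DET VERB VERB VERB VERB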